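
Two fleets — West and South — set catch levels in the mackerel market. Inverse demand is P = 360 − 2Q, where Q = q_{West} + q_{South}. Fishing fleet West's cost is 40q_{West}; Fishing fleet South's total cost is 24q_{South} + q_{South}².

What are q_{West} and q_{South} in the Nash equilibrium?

Fishing fleet West's profit: π = q_{West}(360 − 2(q_{West} + q_{South})) − 40q_{West}.
∂π/∂q_{West} = 320 − 4q_{West} − 2q_{South} = 0, so q_{West} = 80 − 0.5q_{South}.
For South: ∂π/∂q_{South} = 336 − 6q_{South} − 2q_{West} = 0 ⇒ q_{South} = 56 − (1/3)q_{West}.
Solving the two reaction functions simultaneously: (1 − (−0.5)(−1/3))q_{West} = 80 − 0.5·56, so (5/6)q_{West} = 52 and q_{West} = 62.4.
Then q_{South} = 56 − (1/3)·62.4 = 35.2.

62.4, 35.2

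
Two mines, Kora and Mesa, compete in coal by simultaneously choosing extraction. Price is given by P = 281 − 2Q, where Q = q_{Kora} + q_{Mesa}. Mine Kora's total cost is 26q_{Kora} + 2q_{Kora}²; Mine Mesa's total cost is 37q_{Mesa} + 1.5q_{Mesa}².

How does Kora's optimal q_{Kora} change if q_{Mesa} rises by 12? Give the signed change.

-3

Mine Kora's profit: π = q_{Kora}(281 − 2(q_{Kora} + q_{Mesa})) − 26q_{Kora} − 2q_{Kora}².
∂π/∂q_{Kora} = 255 − 8q_{Kora} − 2q_{Mesa} = 0, so q_{Kora} = 31.875 − 0.25q_{Mesa}.
The reaction-function slope is −0.25, so a 12-unit rise in q_{Mesa} moves q_{Kora} by −0.25 × 12 = −3. Kora's best response falls — the actions are strategic substitutes.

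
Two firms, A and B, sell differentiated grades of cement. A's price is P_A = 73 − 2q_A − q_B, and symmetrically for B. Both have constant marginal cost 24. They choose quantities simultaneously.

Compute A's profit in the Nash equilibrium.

192.08

Firm A's profit: π = q_A(73 − 2q_A − q_B) − 24q_A.
∂π/∂q_A = 49 − 4q_A − q_B = 0 ⇒ q_A = 12.25 − 0.25q_B.
The game is symmetric, so in equilibrium q_B = q_A: the reaction function gives 1.25q_A = 12.25, hence q_A = 9.8.
P_A = 73 − 2·9.8 − 9.8 = 43.6.
Profit = (43.6 − 24)·9.8 = 192.08.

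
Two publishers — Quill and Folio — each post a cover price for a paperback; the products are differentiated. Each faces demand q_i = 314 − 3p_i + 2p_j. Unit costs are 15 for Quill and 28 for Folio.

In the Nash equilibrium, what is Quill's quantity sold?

231.5625

Quill's profit: π = (p_{Quill} − 15)(314 − 3p_{Quill} + 2p_{Folio}).
∂π/∂p_{Quill} = 359 − 6p_{Quill} + 2p_{Folio} = 0 ⇒ p_{Quill} = 359/6 + (1/3)p_{Folio}.
Similarly p_{Folio} = 199/3 + (1/3)p_{Quill}.
Substituting the second reaction function into the first: p_{Quill} = 359/6 + (1/3)(199/3 + (1/3)p_{Quill}), which gives (8/9)p_{Quill} = 1475/18 ⇒ p_{Quill} = 92.1875.
Then p_{Folio} = 199/3 + (1/3)·92.1875 = 97.0625.
q_{Quill} = 314 − 3·92.1875 + 2·97.0625 = 231.5625.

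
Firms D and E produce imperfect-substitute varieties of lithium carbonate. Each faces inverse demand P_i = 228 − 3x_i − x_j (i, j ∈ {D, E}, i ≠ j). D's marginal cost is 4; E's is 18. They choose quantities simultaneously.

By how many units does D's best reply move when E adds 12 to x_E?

-2

Firm D's profit: π = x_D(228 − 3x_D − x_E) − 4x_D.
∂π/∂x_D = 224 − 6x_D − x_E = 0 ⇒ x_D = 112/3 − (1/6)x_E.
The reaction-function slope is −1/6, so a 12-unit rise in x_E moves x_D by −1/6 × 12 = −2. D's best response falls — the actions are strategic substitutes.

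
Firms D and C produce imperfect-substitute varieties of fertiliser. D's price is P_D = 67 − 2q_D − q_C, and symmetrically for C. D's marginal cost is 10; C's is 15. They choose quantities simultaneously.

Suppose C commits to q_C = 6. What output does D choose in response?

12.75

Firm D's profit: π = q_D(67 − 2q_D − q_C) − 10q_D.
∂π/∂q_D = 57 − 4q_D − q_C = 0 ⇒ q_D = 14.25 − 0.25q_C.
At q_C = 6: q_D = 14.25 − 0.25·6 = 12.75.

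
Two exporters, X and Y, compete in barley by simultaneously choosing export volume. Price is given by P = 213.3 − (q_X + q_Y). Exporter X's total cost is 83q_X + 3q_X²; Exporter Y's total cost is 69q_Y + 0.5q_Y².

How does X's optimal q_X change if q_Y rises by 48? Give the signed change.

Exporter X's profit: π = q_X(213.3 − (q_X + q_Y)) − 83q_X − 3q_X².
∂π/∂q_X = 130.3 − 8q_X − q_Y = 0, so q_X = 16.2875 − 0.125q_Y.
The reaction-function slope is −0.125, so a 48-unit rise in q_Y moves q_X by −0.125 × 48 = −6. X's best response falls — the actions are strategic substitutes.

-6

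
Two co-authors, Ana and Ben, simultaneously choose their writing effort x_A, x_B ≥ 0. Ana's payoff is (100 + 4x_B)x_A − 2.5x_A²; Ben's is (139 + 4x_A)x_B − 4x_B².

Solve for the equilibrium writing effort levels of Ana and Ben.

Expanding Ana's payoff: 100x_A + 4x_Bx_A − 2.5x_A².
∂π/∂x_A = 100 + 4x_B − 5x_A = 0, so x_A = 20 + 0.8x_B.
Likewise for Ben: x_B = 17.375 + 0.5x_A.
Plugging x_B into Ana's best response: x_A = 20 + 0.8(17.375 + 0.5x_A) ⇒ 0.6x_A = 33.9, so x_A = 56.5.
Then x_B = 17.375 + 0.5·56.5 = 45.625.

56.5, 45.625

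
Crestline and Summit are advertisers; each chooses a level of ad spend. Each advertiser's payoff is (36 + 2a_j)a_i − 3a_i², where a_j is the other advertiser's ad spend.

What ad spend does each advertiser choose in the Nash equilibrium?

Crestline's payoff is (36 + 2a_S)a_C − 3a_C².
∂π/∂a_C = 36 + 2a_S − 6a_C = 0, so a_C = 6 + (1/3)a_S.
By symmetry a_S = a_C; substituting into the reaction function, (2/3)a_C = 6 and a_C = 9.

9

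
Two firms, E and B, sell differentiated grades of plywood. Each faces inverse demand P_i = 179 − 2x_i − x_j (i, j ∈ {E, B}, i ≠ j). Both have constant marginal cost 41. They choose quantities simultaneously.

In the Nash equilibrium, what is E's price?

96.2

Firm E's profit: π = x_E(179 − 2x_E − x_B) − 41x_E.
∂π/∂x_E = 138 − 4x_E − x_B = 0 ⇒ x_E = 34.5 − 0.25x_B.
By symmetry x_B = x_E; substituting into the reaction function, 1.25x_E = 34.5 and x_E = 27.6.
P_E = 179 − 2·27.6 − 27.6 = 96.2.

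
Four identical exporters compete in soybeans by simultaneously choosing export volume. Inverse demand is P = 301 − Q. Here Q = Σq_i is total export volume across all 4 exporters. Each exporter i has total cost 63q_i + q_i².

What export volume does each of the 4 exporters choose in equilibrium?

A representative exporter's profit is π_i = q_i(301 − Q) − 63q_i − q_i², with Q = q_i + Σ_{j≠i} q_j.
First-order condition: 238 − 4q_i − Σ_{j≠i} q_j = 0.
With identical exporters, set every q_j = q: then 238 − 4q − 3q = 0, i.e. q = 238/7 = 34.

34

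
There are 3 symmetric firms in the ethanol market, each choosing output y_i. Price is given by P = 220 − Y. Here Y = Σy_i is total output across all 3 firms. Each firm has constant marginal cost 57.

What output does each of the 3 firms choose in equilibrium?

40.75

A representative firm's profit is π_i = y_i(220 − Y) − 57y_i, with Y = y_i + Σ_{j≠i} y_j.
First-order condition: 163 − 2y_i − Σ_{j≠i} y_j = 0.
Imposing symmetry (y_j = y for all j) turns Σ_{j≠i} y_j into 2y, so 163 = 4y and y = 40.75.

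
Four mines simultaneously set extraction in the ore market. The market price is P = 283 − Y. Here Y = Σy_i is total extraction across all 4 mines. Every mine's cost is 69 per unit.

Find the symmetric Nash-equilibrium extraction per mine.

42.8

A representative mine's profit is π_i = y_i(283 − Y) − 69y_i, with Y = y_i + Σ_{j≠i} y_j.
First-order condition: 214 − 2y_i − Σ_{j≠i} y_j = 0.
With identical mines, set every y_j = y: then 214 − 2y − 3y = 0, i.e. y = 214/5 = 42.8.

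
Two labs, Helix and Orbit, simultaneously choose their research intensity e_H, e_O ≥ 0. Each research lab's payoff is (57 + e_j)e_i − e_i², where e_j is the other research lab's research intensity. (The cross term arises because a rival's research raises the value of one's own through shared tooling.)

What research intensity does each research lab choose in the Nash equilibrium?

Helix's payoff is (57 + e_O)e_H − e_H².
∂π/∂e_H = 57 + e_O − 2e_H = 0, so e_H = 28.5 + 0.5e_O.
Setting e_H = e_O in the reaction function: e_H = 28.5 + 0.5e_H, so e_H = 28.5 / 0.5 = 57.

57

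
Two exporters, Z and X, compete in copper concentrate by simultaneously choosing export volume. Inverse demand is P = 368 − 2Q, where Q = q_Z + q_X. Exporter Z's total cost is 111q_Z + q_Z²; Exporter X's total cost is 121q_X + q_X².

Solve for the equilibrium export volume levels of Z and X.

32.75, 30.25

Exporter Z's profit: π = q_Z(368 − 2(q_Z + q_X)) − 111q_Z − q_Z².
∂π/∂q_Z = 257 − 6q_Z − 2q_X = 0, so q_Z = 257/6 − (1/3)q_X.
By the same steps for X: q_X = 247/6 − (1/3)q_Z.
Substituting the second reaction function into the first: q_Z = 257/6 − (1/3)(247/6 − (1/3)q_Z), which gives (8/9)q_Z = 262/9 ⇒ q_Z = 32.75.
Then q_X = 247/6 − (1/3)·32.75 = 30.25.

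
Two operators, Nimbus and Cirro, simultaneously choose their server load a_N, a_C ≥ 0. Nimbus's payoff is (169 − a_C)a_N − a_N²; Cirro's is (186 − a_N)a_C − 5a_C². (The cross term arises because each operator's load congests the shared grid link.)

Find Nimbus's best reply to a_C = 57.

56

Expanding Nimbus's payoff: 169a_N − a_Ca_N − a_N².
∂π/∂a_N = 169 − a_C − 2a_N = 0, so a_N = 84.5 − 0.5a_C.
At a_C = 57: a_N = 84.5 − 0.5·57 = 56.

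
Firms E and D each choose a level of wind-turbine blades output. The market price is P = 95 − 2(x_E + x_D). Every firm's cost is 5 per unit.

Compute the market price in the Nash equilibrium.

35

Firm E's profit: π = x_E(95 − 2(x_E + x_D)) − 5x_E.
∂π/∂x_E = 90 − 4x_E − 2x_D = 0, so x_E = 22.5 − 0.5x_D.
The game is symmetric, so in equilibrium x_D = x_E: the reaction function gives 1.5x_E = 22.5, hence x_E = 15.
Equilibrium price: P = 95 − 2·30 = 35.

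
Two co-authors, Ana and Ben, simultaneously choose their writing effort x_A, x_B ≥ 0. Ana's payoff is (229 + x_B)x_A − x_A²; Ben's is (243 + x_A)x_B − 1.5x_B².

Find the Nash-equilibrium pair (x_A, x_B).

186, 143

Expanding Ana's payoff: 229x_A + x_Bx_A − x_A².
∂π/∂x_A = 229 + x_B − 2x_A = 0, so x_A = 114.5 + 0.5x_B.
Likewise for Ben: x_B = 81 + (1/3)x_A.
Plugging x_B into Ana's best response: x_A = 114.5 + 0.5(81 + (1/3)x_A) ⇒ (5/6)x_A = 155, so x_A = 186.
Then x_B = 81 + (1/3)·186 = 143.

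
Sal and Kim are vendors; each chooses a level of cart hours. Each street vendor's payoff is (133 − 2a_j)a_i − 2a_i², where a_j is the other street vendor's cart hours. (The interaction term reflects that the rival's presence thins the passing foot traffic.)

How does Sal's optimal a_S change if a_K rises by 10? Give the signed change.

Sal's payoff is (133 − 2a_K)a_S − 2a_S².
∂π/∂a_S = 133 − 2a_K − 4a_S = 0, so a_S = 33.25 − 0.5a_K.
The reaction-function slope is −0.5, so a 10-unit rise in a_K moves a_S by −0.5 × 10 = −5. Sal's best response falls — the actions are strategic substitutes.

-5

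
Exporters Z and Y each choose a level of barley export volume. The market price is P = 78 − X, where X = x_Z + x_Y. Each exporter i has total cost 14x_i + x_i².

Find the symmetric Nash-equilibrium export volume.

Exporter Z's profit: π = x_Z(78 − (x_Z + x_Y)) − 14x_Z − x_Z².
∂π/∂x_Z = 64 − 4x_Z − x_Y = 0, so x_Z = 16 − 0.25x_Y.
Setting x_Z = x_Y in the reaction function: x_Z = 16 − 0.25x_Z, so x_Z = 16 / 1.25 = 12.8.

12.8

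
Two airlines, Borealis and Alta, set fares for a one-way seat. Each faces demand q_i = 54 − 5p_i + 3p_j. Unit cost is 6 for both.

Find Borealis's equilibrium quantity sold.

Borealis's profit: π = (p_{Borealis} − 6)(54 − 5p_{Borealis} + 3p_{Alta}).
∂π/∂p_{Borealis} = 84 − 10p_{Borealis} + 3p_{Alta} = 0 ⇒ p_{Borealis} = 8.4 + 0.3p_{Alta}.
The game is symmetric, so in equilibrium p_{Alta} = p_{Borealis}: the reaction function gives 0.7p_{Borealis} = 8.4, hence p_{Borealis} = 12.
q_{Borealis} = 54 − 5·12 + 3·12 = 30.

30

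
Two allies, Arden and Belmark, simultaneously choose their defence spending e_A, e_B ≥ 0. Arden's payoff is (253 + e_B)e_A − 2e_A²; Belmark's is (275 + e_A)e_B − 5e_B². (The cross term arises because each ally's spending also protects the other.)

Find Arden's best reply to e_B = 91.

86

Expanding Arden's payoff: 253e_A + e_Be_A − 2e_A².
∂π/∂e_A = 253 + e_B − 4e_A = 0, so e_A = 63.25 + 0.25e_B.
At e_B = 91: e_A = 63.25 + 0.25·91 = 86.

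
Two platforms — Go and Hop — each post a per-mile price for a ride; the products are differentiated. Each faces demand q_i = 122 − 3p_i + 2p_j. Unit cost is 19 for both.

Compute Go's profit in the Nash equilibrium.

1989.1875

Go's profit: π = (p_{Go} − 19)(122 − 3p_{Go} + 2p_{Hop}).
∂π/∂p_{Go} = 179 − 6p_{Go} + 2p_{Hop} = 0 ⇒ p_{Go} = 179/6 + (1/3)p_{Hop}.
The game is symmetric, so in equilibrium p_{Hop} = p_{Go}: the reaction function gives (2/3)p_{Go} = 179/6, hence p_{Go} = 44.75.
q_{Go} = 122 − 3·44.75 + 2·44.75 = 77.25.
Profit = (44.75 − 19)·77.25 = 1989.1875.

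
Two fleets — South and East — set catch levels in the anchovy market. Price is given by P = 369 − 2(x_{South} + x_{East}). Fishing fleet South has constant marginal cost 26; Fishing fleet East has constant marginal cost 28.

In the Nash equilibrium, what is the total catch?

114

Fishing fleet South's profit: π = x_{South}(369 − 2(x_{South} + x_{East})) − 26x_{South}.
∂π/∂x_{South} = 343 − 4x_{South} − 2x_{East} = 0, so x_{South} = 85.75 − 0.5x_{East}.
By the same steps for East: x_{East} = 85.25 − 0.5x_{South}.
Plugging x_{East} into South's best response: x_{South} = 85.75 − 0.5(85.25 − 0.5x_{South}) ⇒ 0.75x_{South} = 43.125, so x_{South} = 57.5.
Then x_{East} = 85.25 − 0.5·57.5 = 56.5.
Total catch: 57.5 + 56.5 = 114.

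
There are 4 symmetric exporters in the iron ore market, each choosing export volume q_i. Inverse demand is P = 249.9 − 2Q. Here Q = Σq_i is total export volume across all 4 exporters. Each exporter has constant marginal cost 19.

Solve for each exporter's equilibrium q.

A representative exporter's profit is π_i = q_i(249.9 − 2Q) − 19q_i, with Q = q_i + Σ_{j≠i} q_j.
First-order condition: 230.9 − 4q_i − 2Σ_{j≠i} q_j = 0.
Imposing symmetry (q_j = q for all j) turns Σ_{j≠i} q_j into 3q, so 230.9 = 10q and q = 23.09.

23.09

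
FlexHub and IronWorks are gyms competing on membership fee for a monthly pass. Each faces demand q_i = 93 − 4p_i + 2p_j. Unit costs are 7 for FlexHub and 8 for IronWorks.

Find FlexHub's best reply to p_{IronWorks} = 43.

FlexHub's profit: π = (p_{FlexHub} − 7)(93 − 4p_{FlexHub} + 2p_{IronWorks}).
∂π/∂p_{FlexHub} = 121 − 8p_{FlexHub} + 2p_{IronWorks} = 0 ⇒ p_{FlexHub} = 15.125 + 0.25p_{IronWorks}.
At p_{IronWorks} = 43: p_{FlexHub} = 15.125 + 0.25·43 = 25.875.

25.875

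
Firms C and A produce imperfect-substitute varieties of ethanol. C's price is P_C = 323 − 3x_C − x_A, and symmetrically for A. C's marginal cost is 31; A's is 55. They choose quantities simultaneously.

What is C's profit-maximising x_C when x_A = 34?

Firm C's profit: π = x_C(323 − 3x_C − x_A) − 31x_C.
∂π/∂x_C = 292 − 6x_C − x_A = 0 ⇒ x_C = 146/3 − (1/6)x_A.
At x_A = 34: x_C = 146/3 − (1/6)·34 = 43.

43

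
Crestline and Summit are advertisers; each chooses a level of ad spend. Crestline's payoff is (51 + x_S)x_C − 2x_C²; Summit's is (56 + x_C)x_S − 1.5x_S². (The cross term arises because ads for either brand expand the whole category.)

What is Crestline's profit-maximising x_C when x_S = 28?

19.75

Expanding Crestline's payoff: 51x_C + x_Sx_C − 2x_C².
∂π/∂x_C = 51 + x_S − 4x_C = 0, so x_C = 12.75 + 0.25x_S.
At x_S = 28: x_C = 12.75 + 0.25·28 = 19.75.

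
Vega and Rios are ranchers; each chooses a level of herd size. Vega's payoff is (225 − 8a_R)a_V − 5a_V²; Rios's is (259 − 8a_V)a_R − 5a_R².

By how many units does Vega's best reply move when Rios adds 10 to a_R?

-8

Expanding Vega's payoff: 225a_V − 8a_Ra_V − 5a_V².
∂π/∂a_V = 225 − 8a_R − 10a_V = 0, so a_V = 22.5 − 0.8a_R.
The reaction-function slope is −0.8, so a 10-unit rise in a_R moves a_V by −0.8 × 10 = −8. Vega's best response falls — the actions are strategic substitutes.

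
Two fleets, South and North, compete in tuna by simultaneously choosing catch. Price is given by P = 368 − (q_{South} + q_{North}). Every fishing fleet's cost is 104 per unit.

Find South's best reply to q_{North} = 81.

Fishing fleet South's profit: π = q_{South}(368 − (q_{South} + q_{North})) − 104q_{South}.
∂π/∂q_{South} = 264 − 2q_{South} − q_{North} = 0, so q_{South} = 132 − 0.5q_{North}.
At q_{North} = 81: q_{South} = 132 − 0.5·81 = 91.5.

91.5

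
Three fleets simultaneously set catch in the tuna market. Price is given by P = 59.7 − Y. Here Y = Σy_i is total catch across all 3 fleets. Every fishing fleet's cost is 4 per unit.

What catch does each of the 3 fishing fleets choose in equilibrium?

13.925

A representative fishing fleet's profit is π_i = y_i(59.7 − Y) − 4y_i, with Y = y_i + Σ_{j≠i} y_j.
First-order condition: 55.7 − 2y_i − Σ_{j≠i} y_j = 0.
Imposing symmetry (y_j = y for all j) turns Σ_{j≠i} y_j into 2y, so 55.7 = 4y and y = 13.925.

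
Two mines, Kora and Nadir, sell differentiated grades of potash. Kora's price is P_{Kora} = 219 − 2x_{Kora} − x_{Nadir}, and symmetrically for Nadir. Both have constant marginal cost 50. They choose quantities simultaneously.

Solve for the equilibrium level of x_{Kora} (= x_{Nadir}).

33.8

Mine Kora's profit: π = x_{Kora}(219 − 2x_{Kora} − x_{Nadir}) − 50x_{Kora}.
∂π/∂x_{Kora} = 169 − 4x_{Kora} − x_{Nadir} = 0 ⇒ x_{Kora} = 42.25 − 0.25x_{Nadir}.
Setting x_{Kora} = x_{Nadir} in the reaction function: x_{Kora} = 42.25 − 0.25x_{Kora}, so x_{Kora} = 42.25 / 1.25 = 33.8.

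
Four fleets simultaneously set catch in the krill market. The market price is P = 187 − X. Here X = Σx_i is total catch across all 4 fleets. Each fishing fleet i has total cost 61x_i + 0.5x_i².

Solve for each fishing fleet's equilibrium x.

21

A representative fishing fleet's profit is π_i = x_i(187 − X) − 61x_i − 0.5x_i², with X = x_i + Σ_{j≠i} x_j.
First-order condition: 126 − 3x_i − Σ_{j≠i} x_j = 0.
Imposing symmetry (x_j = x for all j) turns Σ_{j≠i} x_j into 3x, so 126 = 6x and x = 21.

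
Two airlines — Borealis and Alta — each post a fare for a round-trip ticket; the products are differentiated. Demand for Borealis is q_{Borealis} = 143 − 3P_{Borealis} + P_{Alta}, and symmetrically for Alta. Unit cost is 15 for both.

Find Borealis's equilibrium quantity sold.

Borealis's profit: π = (P_{Borealis} − 15)(143 − 3P_{Borealis} + P_{Alta}).
∂π/∂P_{Borealis} = 188 − 6P_{Borealis} + P_{Alta} = 0 ⇒ P_{Borealis} = 94/3 + (1/6)P_{Alta}.
The game is symmetric, so in equilibrium P_{Alta} = P_{Borealis}: the reaction function gives (5/6)P_{Borealis} = 94/3, hence P_{Borealis} = 37.6.
q_{Borealis} = 143 − 3·37.6 + 37.6 = 67.8.

67.8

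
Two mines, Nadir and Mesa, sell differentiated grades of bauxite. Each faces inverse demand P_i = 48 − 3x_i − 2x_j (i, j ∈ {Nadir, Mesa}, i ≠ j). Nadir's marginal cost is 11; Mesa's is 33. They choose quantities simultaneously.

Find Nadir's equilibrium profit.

Mine Nadir's profit: π = x_{Nadir}(48 − 3x_{Nadir} − 2x_{Mesa}) − 11x_{Nadir}.
∂π/∂x_{Nadir} = 37 − 6x_{Nadir} − 2x_{Mesa} = 0 ⇒ x_{Nadir} = 37/6 − (1/3)x_{Mesa}.
Similarly x_{Mesa} = 2.5 − (1/3)x_{Nadir}.
Solving the two reaction functions simultaneously: (1 − (−1/3)(−1/3))x_{Nadir} = 37/6 − (1/3)·2.5, so (8/9)x_{Nadir} = 16/3 and x_{Nadir} = 6.
Then x_{Mesa} = 2.5 − (1/3)·6 = 0.5.
P_{Nadir} = 48 − 3·6 − 2·0.5 = 29.
Profit = (29 − 11)·6 = 108.

108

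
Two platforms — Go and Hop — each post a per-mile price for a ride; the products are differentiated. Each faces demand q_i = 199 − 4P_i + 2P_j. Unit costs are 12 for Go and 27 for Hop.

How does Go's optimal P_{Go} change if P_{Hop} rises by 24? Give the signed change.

Go's profit: π = (P_{Go} − 12)(199 − 4P_{Go} + 2P_{Hop}).
∂π/∂P_{Go} = 247 − 8P_{Go} + 2P_{Hop} = 0 ⇒ P_{Go} = 30.875 + 0.25P_{Hop}.
The reaction-function slope is 0.25, so a 24-unit rise in P_{Hop} moves P_{Go} by 0.25 × 24 = 6. Go's best response rises — the actions are strategic complements.

6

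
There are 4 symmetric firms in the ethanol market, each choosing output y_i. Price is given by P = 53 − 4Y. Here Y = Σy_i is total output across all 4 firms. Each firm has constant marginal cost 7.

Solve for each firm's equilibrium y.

A representative firm's profit is π_i = y_i(53 − 4Y) − 7y_i, with Y = y_i + Σ_{j≠i} y_j.
First-order condition: 46 − 8y_i − 4Σ_{j≠i} y_j = 0.
In a symmetric equilibrium every firm chooses the same y, so Σ_{j≠i} y_j = 3y. The condition becomes 46 − 20y = 0, giving y = 46/20 = 2.3.

2.3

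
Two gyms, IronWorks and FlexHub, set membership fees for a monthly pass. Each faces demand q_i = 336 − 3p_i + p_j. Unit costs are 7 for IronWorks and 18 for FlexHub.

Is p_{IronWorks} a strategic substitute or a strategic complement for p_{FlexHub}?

strategic complements

IronWorks's profit: π = (p_{IronWorks} − 7)(336 − 3p_{IronWorks} + p_{FlexHub}).
∂π/∂p_{IronWorks} = 357 − 6p_{IronWorks} + p_{FlexHub} = 0 ⇒ p_{IronWorks} = 59.5 + (1/6)p_{FlexHub}.
The best-response slope dp_{IronWorks}/dp_{FlexHub} = 1/6 > 0: the reaction function is upward-sloping, so the choices are strategic complements.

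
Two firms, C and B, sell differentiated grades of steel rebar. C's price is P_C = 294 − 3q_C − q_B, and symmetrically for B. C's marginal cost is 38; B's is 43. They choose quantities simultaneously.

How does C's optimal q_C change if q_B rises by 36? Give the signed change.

-6

Firm C's profit: π = q_C(294 − 3q_C − q_B) − 38q_C.
∂π/∂q_C = 256 − 6q_C − q_B = 0 ⇒ q_C = 128/3 − (1/6)q_B.
The reaction-function slope is −1/6, so a 36-unit rise in q_B moves q_C by −1/6 × 36 = −6. C's best response falls — the actions are strategic substitutes.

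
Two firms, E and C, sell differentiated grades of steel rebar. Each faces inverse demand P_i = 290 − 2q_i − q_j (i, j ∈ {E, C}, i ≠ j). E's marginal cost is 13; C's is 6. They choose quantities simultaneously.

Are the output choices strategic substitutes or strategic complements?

strategic substitutes

Firm E's profit: π = q_E(290 − 2q_E − q_C) − 13q_E.
∂π/∂q_E = 277 − 4q_E − q_C = 0 ⇒ q_E = 69.25 − 0.25q_C.
The best-response slope dq_E/dq_C = −0.25 < 0: the reaction function is downward-sloping, so the choices are strategic substitutes.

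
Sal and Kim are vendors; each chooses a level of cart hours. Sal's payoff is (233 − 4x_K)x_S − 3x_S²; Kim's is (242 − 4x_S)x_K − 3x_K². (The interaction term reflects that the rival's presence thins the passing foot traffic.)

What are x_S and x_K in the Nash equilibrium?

Expanding Sal's payoff: 233x_S − 4x_Kx_S − 3x_S².
∂π/∂x_S = 233 − 4x_K − 6x_S = 0, so x_S = 233/6 − (2/3)x_K.
Likewise for Kim: x_K = 121/3 − (2/3)x_S.
Plugging x_K into Sal's best response: x_S = 233/6 − (2/3)(121/3 − (2/3)x_S) ⇒ (5/9)x_S = 215/18, so x_S = 21.5.
Then x_K = 121/3 − (2/3)·21.5 = 26.

21.5, 26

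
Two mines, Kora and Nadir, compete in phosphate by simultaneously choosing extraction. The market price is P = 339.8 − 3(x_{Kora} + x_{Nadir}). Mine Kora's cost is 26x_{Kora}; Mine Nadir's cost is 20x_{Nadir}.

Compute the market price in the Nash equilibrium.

128.6

Mine Kora's profit: π = x_{Kora}(339.8 − 3(x_{Kora} + x_{Nadir})) − 26x_{Kora}.
∂π/∂x_{Kora} = 313.8 − 6x_{Kora} − 3x_{Nadir} = 0, so x_{Kora} = 52.3 − 0.5x_{Nadir}.
By the same steps for Nadir: x_{Nadir} = 53.3 − 0.5x_{Kora}.
Solving the two reaction functions simultaneously: (1 − (−0.5)(−0.5))x_{Kora} = 52.3 − 0.5·53.3, so 0.75x_{Kora} = 25.65 and x_{Kora} = 34.2.
Then x_{Nadir} = 53.3 − 0.5·34.2 = 36.2.
Equilibrium price: P = 339.8 − 3·70.4 = 128.6.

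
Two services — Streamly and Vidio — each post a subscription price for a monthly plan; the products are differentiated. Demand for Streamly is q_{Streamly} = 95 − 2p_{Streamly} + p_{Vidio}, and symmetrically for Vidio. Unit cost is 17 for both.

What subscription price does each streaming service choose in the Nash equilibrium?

43

Streamly's profit: π = (p_{Streamly} − 17)(95 − 2p_{Streamly} + p_{Vidio}).
∂π/∂p_{Streamly} = 129 − 4p_{Streamly} + p_{Vidio} = 0 ⇒ p_{Streamly} = 32.25 + 0.25p_{Vidio}.
By symmetry p_{Vidio} = p_{Streamly}; substituting into the reaction function, 0.75p_{Streamly} = 32.25 and p_{Streamly} = 43.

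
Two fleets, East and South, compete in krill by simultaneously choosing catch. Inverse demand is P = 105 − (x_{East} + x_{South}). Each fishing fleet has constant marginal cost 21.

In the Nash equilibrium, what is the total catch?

Fishing fleet East's profit: π = x_{East}(105 − (x_{East} + x_{South})) − 21x_{East}.
∂π/∂x_{East} = 84 − 2x_{East} − x_{South} = 0, so x_{East} = 42 − 0.5x_{South}.
By symmetry x_{South} = x_{East}; substituting into the reaction function, 1.5x_{East} = 42 and x_{East} = 28.
Total catch: 28 + 28 = 56.

56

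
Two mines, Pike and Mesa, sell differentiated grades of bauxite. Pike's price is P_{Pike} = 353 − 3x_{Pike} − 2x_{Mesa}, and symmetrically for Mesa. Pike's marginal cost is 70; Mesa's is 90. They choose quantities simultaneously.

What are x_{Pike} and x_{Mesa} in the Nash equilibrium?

36.625, 31.625

Mine Pike's profit: π = x_{Pike}(353 − 3x_{Pike} − 2x_{Mesa}) − 70x_{Pike}.
∂π/∂x_{Pike} = 283 − 6x_{Pike} − 2x_{Mesa} = 0 ⇒ x_{Pike} = 283/6 − (1/3)x_{Mesa}.
Similarly x_{Mesa} = 263/6 − (1/3)x_{Pike}.
Solving the two reaction functions simultaneously: (1 − (−1/3)(−1/3))x_{Pike} = 283/6 − (1/3)·(263/6), so (8/9)x_{Pike} = 293/9 and x_{Pike} = 36.625.
Then x_{Mesa} = 263/6 − (1/3)·36.625 = 31.625.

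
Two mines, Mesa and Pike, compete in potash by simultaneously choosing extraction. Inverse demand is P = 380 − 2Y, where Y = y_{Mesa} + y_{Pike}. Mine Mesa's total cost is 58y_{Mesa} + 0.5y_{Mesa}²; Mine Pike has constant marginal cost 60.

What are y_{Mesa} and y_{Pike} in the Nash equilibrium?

40.5, 59.75

Mine Mesa's profit: π = y_{Mesa}(380 − 2(y_{Mesa} + y_{Pike})) − 58y_{Mesa} − 0.5y_{Mesa}².
∂π/∂y_{Mesa} = 322 − 5y_{Mesa} − 2y_{Pike} = 0, so y_{Mesa} = 64.4 − 0.4y_{Pike}.
For Pike: ∂π/∂y_{Pike} = 320 − 4y_{Pike} − 2y_{Mesa} = 0 ⇒ y_{Pike} = 80 − 0.5y_{Mesa}.
Substituting the second reaction function into the first: y_{Mesa} = 64.4 − 0.4(80 − 0.5y_{Mesa}), which gives 0.8y_{Mesa} = 32.4 ⇒ y_{Mesa} = 40.5.
Then y_{Pike} = 80 − 0.5·40.5 = 59.75.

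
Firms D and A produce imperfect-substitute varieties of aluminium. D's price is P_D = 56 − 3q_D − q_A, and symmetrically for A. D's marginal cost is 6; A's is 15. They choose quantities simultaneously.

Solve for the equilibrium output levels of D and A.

Firm D's profit: π = q_D(56 − 3q_D − q_A) − 6q_D.
∂π/∂q_D = 50 − 6q_D − q_A = 0 ⇒ q_D = 25/3 − (1/6)q_A.
Similarly q_A = 41/6 − (1/6)q_D.
Solving the two reaction functions simultaneously: (1 − (−1/6)(−1/6))q_D = 25/3 − (1/6)·(41/6), so (35/36)q_D = 259/36 and q_D = 7.4.
Then q_A = 41/6 − (1/6)·7.4 = 5.6.

7.4, 5.6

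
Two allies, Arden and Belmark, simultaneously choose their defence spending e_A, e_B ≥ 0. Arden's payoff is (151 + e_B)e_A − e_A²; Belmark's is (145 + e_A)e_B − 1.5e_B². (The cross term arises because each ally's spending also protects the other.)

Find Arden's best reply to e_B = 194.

172.5

Expanding Arden's payoff: 151e_A + e_Be_A − e_A².
∂π/∂e_A = 151 + e_B − 2e_A = 0, so e_A = 75.5 + 0.5e_B.
At e_B = 194: e_A = 75.5 + 0.5·194 = 172.5.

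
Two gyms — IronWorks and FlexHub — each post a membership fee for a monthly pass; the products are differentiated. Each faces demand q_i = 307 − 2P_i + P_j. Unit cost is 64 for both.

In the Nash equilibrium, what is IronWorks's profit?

13122

IronWorks's profit: π = (P_{IronWorks} − 64)(307 − 2P_{IronWorks} + P_{FlexHub}).
∂π/∂P_{IronWorks} = 435 − 4P_{IronWorks} + P_{FlexHub} = 0 ⇒ P_{IronWorks} = 108.75 + 0.25P_{FlexHub}.
By symmetry P_{FlexHub} = P_{IronWorks}; substituting into the reaction function, 0.75P_{IronWorks} = 108.75 and P_{IronWorks} = 145.
q_{IronWorks} = 307 − 2·145 + 145 = 162.
Profit = (145 − 64)·162 = 13122.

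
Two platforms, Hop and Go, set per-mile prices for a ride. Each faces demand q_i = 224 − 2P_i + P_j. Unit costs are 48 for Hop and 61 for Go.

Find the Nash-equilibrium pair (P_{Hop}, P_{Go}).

108.4, 113.6

Hop's profit: π = (P_{Hop} − 48)(224 − 2P_{Hop} + P_{Go}).
∂π/∂P_{Hop} = 320 − 4P_{Hop} + P_{Go} = 0 ⇒ P_{Hop} = 80 + 0.25P_{Go}.
Similarly P_{Go} = 86.5 + 0.25P_{Hop}.
Substituting the second reaction function into the first: P_{Hop} = 80 + 0.25(86.5 + 0.25P_{Hop}), which gives 0.9375P_{Hop} = 101.625 ⇒ P_{Hop} = 108.4.
Then P_{Go} = 86.5 + 0.25·108.4 = 113.6.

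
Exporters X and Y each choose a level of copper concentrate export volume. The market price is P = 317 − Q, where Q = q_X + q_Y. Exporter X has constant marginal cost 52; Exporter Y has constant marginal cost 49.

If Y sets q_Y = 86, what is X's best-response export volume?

89.5

Exporter X's profit: π = q_X(317 − (q_X + q_Y)) − 52q_X.
∂π/∂q_X = 265 − 2q_X − q_Y = 0, so q_X = 132.5 − 0.5q_Y.
At q_Y = 86: q_X = 132.5 − 0.5·86 = 89.5.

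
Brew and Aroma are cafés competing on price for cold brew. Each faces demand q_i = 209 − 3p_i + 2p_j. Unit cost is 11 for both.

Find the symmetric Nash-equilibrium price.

60.5

Brew's profit: π = (p_{Brew} − 11)(209 − 3p_{Brew} + 2p_{Aroma}).
∂π/∂p_{Brew} = 242 − 6p_{Brew} + 2p_{Aroma} = 0 ⇒ p_{Brew} = 121/3 + (1/3)p_{Aroma}.
The game is symmetric, so in equilibrium p_{Aroma} = p_{Brew}: the reaction function gives (2/3)p_{Brew} = 121/3, hence p_{Brew} = 60.5.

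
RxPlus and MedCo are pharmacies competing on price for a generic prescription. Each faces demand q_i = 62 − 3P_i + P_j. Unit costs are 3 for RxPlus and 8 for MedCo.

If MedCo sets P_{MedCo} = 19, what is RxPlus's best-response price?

RxPlus's profit: π = (P_{RxPlus} − 3)(62 − 3P_{RxPlus} + P_{MedCo}).
∂π/∂P_{RxPlus} = 71 − 6P_{RxPlus} + P_{MedCo} = 0 ⇒ P_{RxPlus} = 71/6 + (1/6)P_{MedCo}.
At P_{MedCo} = 19: P_{RxPlus} = 71/6 + (1/6)·19 = 15.

15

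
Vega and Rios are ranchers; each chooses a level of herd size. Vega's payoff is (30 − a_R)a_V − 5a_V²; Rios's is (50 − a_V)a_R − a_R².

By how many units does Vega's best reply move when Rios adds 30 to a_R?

Expanding Vega's payoff: 30a_V − a_Ra_V − 5a_V².
∂π/∂a_V = 30 − a_R − 10a_V = 0, so a_V = 3 − 0.1a_R.
The reaction-function slope is −0.1, so a 30-unit rise in a_R moves a_V by −0.1 × 30 = −3. Vega's best response falls — the actions are strategic substitutes.

-3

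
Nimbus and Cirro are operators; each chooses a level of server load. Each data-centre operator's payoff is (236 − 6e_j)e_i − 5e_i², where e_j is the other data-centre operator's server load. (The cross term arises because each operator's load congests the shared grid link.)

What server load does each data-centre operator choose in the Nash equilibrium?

Nimbus's payoff is (236 − 6e_C)e_N − 5e_N².
∂π/∂e_N = 236 − 6e_C − 10e_N = 0, so e_N = 23.6 − 0.6e_C.
Setting e_N = e_C in the reaction function: e_N = 23.6 − 0.6e_N, so e_N = 23.6 / 1.6 = 14.75.

14.75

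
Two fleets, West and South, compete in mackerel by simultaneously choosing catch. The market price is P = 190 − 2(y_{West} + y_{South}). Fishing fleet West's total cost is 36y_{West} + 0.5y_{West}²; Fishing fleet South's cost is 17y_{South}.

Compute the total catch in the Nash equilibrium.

51.6875

Fishing fleet West's profit: π = y_{West}(190 − 2(y_{West} + y_{South})) − 36y_{West} − 0.5y_{West}².
∂π/∂y_{West} = 154 − 5y_{West} − 2y_{South} = 0, so y_{West} = 30.8 − 0.4y_{South}.
For South: ∂π/∂y_{South} = 173 − 4y_{South} − 2y_{West} = 0 ⇒ y_{South} = 43.25 − 0.5y_{West}.
Substituting the second reaction function into the first: y_{West} = 30.8 − 0.4(43.25 − 0.5y_{West}), which gives 0.8y_{West} = 13.5 ⇒ y_{West} = 16.875.
Then y_{South} = 43.25 − 0.5·16.875 = 34.8125.
Total catch: 16.875 + 34.8125 = 51.6875.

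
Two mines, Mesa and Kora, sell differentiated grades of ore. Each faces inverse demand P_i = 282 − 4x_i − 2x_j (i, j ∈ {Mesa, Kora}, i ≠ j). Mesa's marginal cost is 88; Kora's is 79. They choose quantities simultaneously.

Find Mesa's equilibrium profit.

Mine Mesa's profit: π = x_{Mesa}(282 − 4x_{Mesa} − 2x_{Kora}) − 88x_{Mesa}.
∂π/∂x_{Mesa} = 194 − 8x_{Mesa} − 2x_{Kora} = 0 ⇒ x_{Mesa} = 24.25 − 0.25x_{Kora}.
Similarly x_{Kora} = 25.375 − 0.25x_{Mesa}.
Plugging x_{Kora} into Mesa's best response: x_{Mesa} = 24.25 − 0.25(25.375 − 0.25x_{Mesa}) ⇒ 0.9375x_{Mesa} = 573/32, so x_{Mesa} = 19.1.
Then x_{Kora} = 25.375 − 0.25·19.1 = 20.6.
P_{Mesa} = 282 − 4·19.1 − 2·20.6 = 164.4.
Profit = (164.4 − 88)·19.1 = 1459.24.

1459.24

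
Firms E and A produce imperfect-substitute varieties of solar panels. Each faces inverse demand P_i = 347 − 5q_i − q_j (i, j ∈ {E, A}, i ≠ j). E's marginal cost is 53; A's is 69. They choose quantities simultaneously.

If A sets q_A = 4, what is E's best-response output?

29

Firm E's profit: π = q_E(347 − 5q_E − q_A) − 53q_E.
∂π/∂q_E = 294 − 10q_E − q_A = 0 ⇒ q_E = 29.4 − 0.1q_A.
At q_A = 4: q_E = 29.4 − 0.1·4 = 29.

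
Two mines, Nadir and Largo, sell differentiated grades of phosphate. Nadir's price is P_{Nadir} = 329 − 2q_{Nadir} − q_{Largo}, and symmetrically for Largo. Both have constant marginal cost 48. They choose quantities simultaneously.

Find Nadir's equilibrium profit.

6316.88

Mine Nadir's profit: π = q_{Nadir}(329 − 2q_{Nadir} − q_{Largo}) − 48q_{Nadir}.
∂π/∂q_{Nadir} = 281 − 4q_{Nadir} − q_{Largo} = 0 ⇒ q_{Nadir} = 70.25 − 0.25q_{Largo}.
The game is symmetric, so in equilibrium q_{Largo} = q_{Nadir}: the reaction function gives 1.25q_{Nadir} = 70.25, hence q_{Nadir} = 56.2.
P_{Nadir} = 329 − 2·56.2 − 56.2 = 160.4.
Profit = (160.4 − 48)·56.2 = 6316.88.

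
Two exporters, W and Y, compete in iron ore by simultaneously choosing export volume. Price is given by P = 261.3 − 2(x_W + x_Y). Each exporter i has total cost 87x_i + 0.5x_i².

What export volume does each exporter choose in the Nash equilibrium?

24.9

Exporter W's profit: π = x_W(261.3 − 2(x_W + x_Y)) − 87x_W − 0.5x_W².
∂π/∂x_W = 174.3 − 5x_W − 2x_Y = 0, so x_W = 34.86 − 0.4x_Y.
By symmetry x_Y = x_W; substituting into the reaction function, 1.4x_W = 34.86 and x_W = 24.9.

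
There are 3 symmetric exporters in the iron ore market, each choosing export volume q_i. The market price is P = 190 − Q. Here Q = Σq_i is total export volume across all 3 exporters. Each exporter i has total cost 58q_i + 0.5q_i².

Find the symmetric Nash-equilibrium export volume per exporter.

A representative exporter's profit is π_i = q_i(190 − Q) − 58q_i − 0.5q_i², with Q = q_i + Σ_{j≠i} q_j.
First-order condition: 132 − 3q_i − Σ_{j≠i} q_j = 0.
In a symmetric equilibrium every exporter chooses the same q, so Σ_{j≠i} q_j = 2q. The condition becomes 132 − 5q = 0, giving q = 132/5 = 26.4.

26.4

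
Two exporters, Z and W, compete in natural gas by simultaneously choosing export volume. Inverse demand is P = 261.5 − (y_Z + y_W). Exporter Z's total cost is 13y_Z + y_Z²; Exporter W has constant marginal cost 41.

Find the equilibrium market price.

Exporter Z's profit: π = y_Z(261.5 − (y_Z + y_W)) − 13y_Z − y_Z².
∂π/∂y_Z = 248.5 − 4y_Z − y_W = 0, so y_Z = 62.125 − 0.25y_W.
For W: ∂π/∂y_W = 220.5 − 2y_W − y_Z = 0 ⇒ y_W = 110.25 − 0.5y_Z.
Solving the two reaction functions simultaneously: (1 − (−0.25)(−0.5))y_Z = 62.125 − 0.25·110.25, so 0.875y_Z = 34.5625 and y_Z = 39.5.
Then y_W = 110.25 − 0.5·39.5 = 90.5.
Equilibrium price: P = 261.5 − 130 = 131.5.

131.5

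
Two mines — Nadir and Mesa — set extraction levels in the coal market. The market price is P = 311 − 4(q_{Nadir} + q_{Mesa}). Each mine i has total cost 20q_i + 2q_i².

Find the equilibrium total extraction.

Mine Nadir's profit: π = q_{Nadir}(311 − 4(q_{Nadir} + q_{Mesa})) − 20q_{Nadir} − 2q_{Nadir}².
∂π/∂q_{Nadir} = 291 − 12q_{Nadir} − 4q_{Mesa} = 0, so q_{Nadir} = 24.25 − (1/3)q_{Mesa}.
The game is symmetric, so in equilibrium q_{Mesa} = q_{Nadir}: the reaction function gives (4/3)q_{Nadir} = 24.25, hence q_{Nadir} = 18.1875.
Total extraction: 18.1875 + 18.1875 = 36.375.

36.375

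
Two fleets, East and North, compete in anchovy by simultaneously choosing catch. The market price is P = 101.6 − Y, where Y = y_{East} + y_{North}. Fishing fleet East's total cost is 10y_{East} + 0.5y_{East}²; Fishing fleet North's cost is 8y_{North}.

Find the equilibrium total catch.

55.76

Fishing fleet East's profit: π = y_{East}(101.6 − (y_{East} + y_{North})) − 10y_{East} − 0.5y_{East}².
∂π/∂y_{East} = 91.6 − 3y_{East} − y_{North} = 0, so y_{East} = 458/15 − (1/3)y_{North}.
For North: ∂π/∂y_{North} = 93.6 − 2y_{North} − y_{East} = 0 ⇒ y_{North} = 46.8 − 0.5y_{East}.
Solving the two reaction functions simultaneously: (1 − (−1/3)(−0.5))y_{East} = 458/15 − (1/3)·46.8, so (5/6)y_{East} = 224/15 and y_{East} = 17.92.
Then y_{North} = 46.8 − 0.5·17.92 = 37.84.
Total catch: 17.92 + 37.84 = 55.76.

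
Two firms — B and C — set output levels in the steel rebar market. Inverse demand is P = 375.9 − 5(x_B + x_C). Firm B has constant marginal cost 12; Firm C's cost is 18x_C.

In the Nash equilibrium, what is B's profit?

3040.578

Firm B's profit: π = x_B(375.9 − 5(x_B + x_C)) − 12x_B.
∂π/∂x_B = 363.9 − 10x_B − 5x_C = 0, so x_B = 36.39 − 0.5x_C.
By the same steps for C: x_C = 35.79 − 0.5x_B.
Substituting the second reaction function into the first: x_B = 36.39 − 0.5(35.79 − 0.5x_B), which gives 0.75x_B = 18.495 ⇒ x_B = 24.66.
Then x_C = 35.79 − 0.5·24.66 = 23.46.
Price P = 375.9 − 5·48.12 = 135.3.
B's profit: (135.3 − 12)·24.66 = 3040.578.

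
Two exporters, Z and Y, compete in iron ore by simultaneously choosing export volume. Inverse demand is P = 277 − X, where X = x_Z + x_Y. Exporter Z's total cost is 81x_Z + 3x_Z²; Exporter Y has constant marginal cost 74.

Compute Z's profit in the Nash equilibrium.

Exporter Z's profit: π = x_Z(277 − (x_Z + x_Y)) − 81x_Z − 3x_Z².
∂π/∂x_Z = 196 − 8x_Z − x_Y = 0, so x_Z = 24.5 − 0.125x_Y.
For Y: ∂π/∂x_Y = 203 − 2x_Y − x_Z = 0 ⇒ x_Y = 101.5 − 0.5x_Z.
Solving the two reaction functions simultaneously: (1 − (−0.125)(−0.5))x_Z = 24.5 − 0.125·101.5, so 0.9375x_Z = 11.8125 and x_Z = 12.6.
Then x_Y = 101.5 − 0.5·12.6 = 95.2.
Price P = 277 − 107.8 = 169.2.
Z's profit: (169.2 − 81)·12.6 − 3(12.6)² = 635.04.

635.04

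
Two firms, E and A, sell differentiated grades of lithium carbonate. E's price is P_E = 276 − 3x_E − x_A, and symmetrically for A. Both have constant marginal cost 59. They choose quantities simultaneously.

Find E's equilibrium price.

Firm E's profit: π = x_E(276 − 3x_E − x_A) − 59x_E.
∂π/∂x_E = 217 − 6x_E − x_A = 0 ⇒ x_E = 217/6 − (1/6)x_A.
The game is symmetric, so in equilibrium x_A = x_E: the reaction function gives (7/6)x_E = 217/6, hence x_E = 31.
P_E = 276 − 3·31 − 31 = 152.

152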